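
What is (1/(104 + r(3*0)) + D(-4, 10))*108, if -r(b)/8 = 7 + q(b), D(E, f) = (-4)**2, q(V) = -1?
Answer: 24219/14 ≈ 1729.9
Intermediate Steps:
D(E, f) = 16
r(b) = -48 (r(b) = -8*(7 - 1) = -8*6 = -48)
(1/(104 + r(3*0)) + D(-4, 10))*108 = (1/(104 - 48) + 16)*108 = (1/56 + 16)*108 = (897/56)*108 = 24219/14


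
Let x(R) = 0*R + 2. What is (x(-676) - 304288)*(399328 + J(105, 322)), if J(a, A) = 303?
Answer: -121602118466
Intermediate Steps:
x(R) = 2 (x(R) = 0 + 2 = 2)
(x(-676) - 304288)*(399328 + J(105, 322)) = (2 - 304288)*(399328 + 303) = -304286*399631 = -121602118466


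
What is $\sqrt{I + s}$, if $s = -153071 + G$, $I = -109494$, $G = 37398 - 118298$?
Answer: $i \sqrt{343465} \approx 586.06 i$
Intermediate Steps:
$G = -80900$
$s = -233971$ ($s = -153071 - 80900 = -233971$)
$\sqrt{I + s} = \sqrt{-109494 - 233971} = \sqrt{-343465} = i \sqrt{343465}$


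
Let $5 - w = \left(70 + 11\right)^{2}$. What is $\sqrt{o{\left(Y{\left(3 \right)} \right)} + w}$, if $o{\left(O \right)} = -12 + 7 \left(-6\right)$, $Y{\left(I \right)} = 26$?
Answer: $i \sqrt{6610} \approx 81.302 i$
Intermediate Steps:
$o{\left(O \right)} = -54$ ($o{\left(O \right)} = -12 - 42 = -54$)
$w = -6556$ ($w = 5 - \left(70 + 11\right)^{2} = 5 - 81^{2} = 5 - 6561 = -6556$)
$\sqrt{o{\left(Y{\left(3 \right)} \right)} + w} = \sqrt{-54 - 6556} = \sqrt{-6610} = i \sqrt{6610}$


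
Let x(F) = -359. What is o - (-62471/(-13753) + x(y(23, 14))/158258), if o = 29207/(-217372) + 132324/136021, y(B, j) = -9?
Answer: -119106553153738918749/32176787690084415244 ≈ -3.7016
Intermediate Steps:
o = 24790767181/29567156812 (o = 29207*(-1/217372) + 132324*(1/136021) = -29207/217372 + 132324/136021 = 24790767181/29567156812 ≈ 0.83846)
o - (-62471/(-13753) + x(y(23, 14))/158258) = 24790767181/29567156812 - (-62471/(-13753) - 359/158258) = 24790767181/29567156812 - (-62471*(-1/13753) - 359*1/158258) = 24790767181/29567156812 - (62471/13753 - 359/158258) = 24790767181/29567156812 - 1*9881598191/2176522274 = 24790767181/29567156812 - 9881598191/2176522274 = -119106553153738918749/32176787690084415244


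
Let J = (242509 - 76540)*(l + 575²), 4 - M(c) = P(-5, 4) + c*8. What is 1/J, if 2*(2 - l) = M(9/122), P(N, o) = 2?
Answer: 61/3347296649676 ≈ 1.8224e-11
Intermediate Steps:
M(c) = 2 - 8*c (M(c) = 4 - (2 + c*8) = 4 - (2 + 8*c) = 4 + (-2 - 8*c) = 2 - 8*c)
l = 79/61 (l = 2 - (2 - 72/122)/2 = 2 - (2 - 8*9/122)/2 = 2 - (2 - 36/61)/2 = 2 - ½*86/61 = 2 - 43/61 = 79/61 ≈ 1.2951)
J = 3347296649676/61 (J = (242509 - 76540)*(79/61 + 575²) = 165969*(79/61 + 330625) = 165969*(20168204/61) = 3347296649676/61 ≈ 5.4874e+10)
1/J = 1/(3347296649676/61) = 61/3347296649676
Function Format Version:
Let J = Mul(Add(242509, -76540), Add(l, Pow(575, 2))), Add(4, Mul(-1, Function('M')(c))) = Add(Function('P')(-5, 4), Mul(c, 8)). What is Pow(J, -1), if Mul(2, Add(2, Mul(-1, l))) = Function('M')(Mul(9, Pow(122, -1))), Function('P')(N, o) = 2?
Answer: Rational(61, 3347296649676) ≈ 1.8224e-11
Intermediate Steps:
Function('M')(c) = Add(2, Mul(-8, c)) (Function('M')(c) = Add(4, Mul(-1, Add(2, Mul(c, 8)))) = Add(4, Mul(-1, Add(2, Mul(8, c)))) = Add(4, Add(-2, Mul(-8, c))) = Add(2, Mul(-8, c)))
l = Rational(79, 61) (l = Add(2, Mul(Rational(-1, 2), Add(2, Mul(-8, Mul(9, Pow(122, -1)))))) = Add(2, Mul(Rational(-1, 2), Add(2, Mul(-8, Mul(9, Rational(1, 122)))))) = Add(2, Mul(Rational(-1, 2), Add(2, Mul(-8, Rational(9, 122))))) = Add(2, Mul(Rational(-1, 2), Add(2, Rational(-36, 61)))) = Add(2, Mul(Rational(-1, 2), Rational(86, 61))) = Add(2, Rational(-43, 61)) = Rational(79, 61) ≈ 1.2951)
J = Rational(3347296649676, 61) (J = Mul(Add(242509, -76540), Add(Rational(79, 61), Pow(575, 2))) = Mul(165969, Add(Rational(79, 61), 330625)) = Mul(165969, Rational(20168204, 61)) = Rational(3347296649676, 61) ≈ 5.4874e+10)
Pow(J, -1) = Pow(Rational(3347296649676, 61), -1) = Rational(61, 3347296649676)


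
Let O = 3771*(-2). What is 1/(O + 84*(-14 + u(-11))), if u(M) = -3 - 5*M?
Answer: -1/4350 ≈ -0.00022989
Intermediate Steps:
O = -7542
1/(O + 84*(-14 + u(-11))) = 1/(-7542 + 84*(-14 + (-3 - 5*(-11)))) = 1/(-7542 + 84*(-14 + (-3 + 55))) = 1/(-7542 + 84*(-14 + 52)) = 1/(-7542 + 84*38) = 1/(-7542 + 3192) = 1/(-4350) = -1/4350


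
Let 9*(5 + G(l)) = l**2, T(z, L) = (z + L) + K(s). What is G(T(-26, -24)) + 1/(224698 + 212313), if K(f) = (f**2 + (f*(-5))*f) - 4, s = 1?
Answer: 1450439518/3933099 ≈ 368.78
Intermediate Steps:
K(f) = -4 - 4*f**2 (K(f) = (f**2 + (-5*f)*f) - 4 = (f**2 - 5*f**2) - 4 = -4*f**2 - 4 = -4 - 4*f**2)
T(z, L) = -8 + L + z (T(z, L) = (z + L) + (-4 - 4*1**2) = (L + z) + (-4 - 4*1) = (L + z) + (-4 - 4) = (L + z) - 8 = -8 + L + z)
G(l) = -5 + l**2/9
G(T(-26, -24)) + 1/(224698 + 212313) = (-5 + (-8 - 24 - 26)**2/9) + 1/(224698 + 212313) = (-5 + (1/9)*(-58)**2) + 1/437011 = (-5 + (1/9)*3364) + 1/437011 = (-5 + 3364/9) + 1/437011 = 3319/9 + 1/437011 = 1450439518/3933099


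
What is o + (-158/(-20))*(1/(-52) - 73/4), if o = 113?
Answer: -1629/52 ≈ -31.327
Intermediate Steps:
o + (-158/(-20))*(1/(-52) - 73/4) = 113 + (-158/(-20))*(1/(-52) - 73/4) = 113 + (-158*(-1/20))*(1*(-1/52) - 73*¼) = 113 + 79*(-1/52 - 73/4)/10 = 113 + (79/10)*(-475/26) = 113 - 7505/52 = -1629/52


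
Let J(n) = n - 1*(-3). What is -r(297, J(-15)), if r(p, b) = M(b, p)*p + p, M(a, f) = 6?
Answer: -2079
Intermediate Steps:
J(n) = 3 + n (J(n) = n + 3 = 3 + n)
r(p, b) = 7*p (r(p, b) = 6*p + p = 7*p)
-r(297, J(-15)) = -7*297 = -1*2079 = -2079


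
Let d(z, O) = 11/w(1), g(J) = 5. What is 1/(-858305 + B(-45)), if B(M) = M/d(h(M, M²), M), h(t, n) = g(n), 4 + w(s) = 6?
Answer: -11/9441445 ≈ -1.1651e-6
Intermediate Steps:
w(s) = 2 (w(s) = -4 + 6 = 2)
h(t, n) = 5
d(z, O) = 11/2
B(M) = 2*M/11 (B(M) = M/(11/2) = M*(2/11) = 2*M/11)
1/(-858305 + B(-45)) = 1/(-858305 + (2/11)*(-45)) = 1/(-858305 - 90/11) = 1/(-9441445/11) = -11/9441445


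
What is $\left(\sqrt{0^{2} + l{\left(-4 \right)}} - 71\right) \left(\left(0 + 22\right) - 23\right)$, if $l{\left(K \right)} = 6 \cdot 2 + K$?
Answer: $71 - 2 \sqrt{2} \approx 68.172$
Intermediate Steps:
$l{\left(K \right)} = 12 + K$
$\left(\sqrt{0^{2} + l{\left(-4 \right)}} - 71\right) \left(\left(0 + 22\right) - 23\right) = \left(\sqrt{0^{2} + \left(12 - 4\right)} - 71\right) \left(\left(0 + 22\right) - 23\right) = \left(\sqrt{0 + 8} - 71\right) \left(22 - 23\right) = \left(\sqrt{8} - 71\right) \left(-1\right) = \left(2 \sqrt{2} - 71\right) \left(-1\right) = \left(-71 + 2 \sqrt{2}\right) \left(-1\right) = 71 - 2 \sqrt{2}$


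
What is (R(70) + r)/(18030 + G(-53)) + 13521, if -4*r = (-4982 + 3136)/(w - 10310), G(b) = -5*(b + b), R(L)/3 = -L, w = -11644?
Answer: 11018692840477/814932480 ≈ 13521.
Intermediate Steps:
R(L) = -3*L (R(L) = 3*(-L) = -3*L)
G(b) = -10*b
r = -923/43908 (r = -(-4982 + 3136)/(4*(-11644 - 10310)) = -(-923)/(2*(-21954)) = -(-923)*(-1)/(2*21954) = -1/4*923/10977 = -923/43908 ≈ -0.021021)
(R(70) + r)/(18030 + G(-53)) + 13521 = (-3*70 - 923/43908)/(18030 - 10*(-53)) + 13521 = (-210 - 923/43908)/(18030 + 530) + 13521 = -9221603/43908/18560 + 13521 = -9221603/43908*1/18560 + 13521 = -9221603/814932480 + 13521 = 11018692840477/814932480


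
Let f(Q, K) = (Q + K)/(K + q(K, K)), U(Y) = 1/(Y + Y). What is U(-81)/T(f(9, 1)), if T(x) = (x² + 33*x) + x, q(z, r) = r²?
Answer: -1/31590 ≈ -3.1656e-5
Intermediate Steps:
U(Y) = 1/(2*Y)
f(Q, K) = (K + Q)/(K + K²) (f(Q, K) = (Q + K)/(K + K²) = (K + Q)/(K + K²))
T(x) = x² + 34*x
U(-81)/T(f(9, 1)) = ((½)/(-81))/((((1 + 9)/(1*(1 + 1)))*(34 + (1 + 9)/(1*(1 + 1))))) = ((½)*(-1/81))/(((1*10/2)*(34 + 1*10/2))) = -1/(5*(34 + 1*(½)*10))/162 = -1/(5*(34 + 5))/162 = -1/(162*(5*39)) = -1/162/195 = -1/162*1/195 = -1/31590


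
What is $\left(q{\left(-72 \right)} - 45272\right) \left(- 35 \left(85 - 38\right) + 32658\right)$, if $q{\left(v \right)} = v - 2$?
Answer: $-1406315498$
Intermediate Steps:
$q{\left(v \right)} = -2 + v$ ($q{\left(v \right)} = v - 2 = -2 + v$)
$\left(q{\left(-72 \right)} - 45272\right) \left(- 35 \left(85 - 38\right) + 32658\right) = \left(\left(-2 - 72\right) - 45272\right) \left(- 35 \left(85 - 38\right) + 32658\right) = \left(-74 - 45272\right) \left(\left(-35\right) 47 + 32658\right) = - 45346 \left(-1645 + 32658\right) = \left(-45346\right) 31013 = -1406315498$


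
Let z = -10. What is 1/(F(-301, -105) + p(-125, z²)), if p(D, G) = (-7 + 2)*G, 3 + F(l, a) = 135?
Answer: -1/368 ≈ -0.0027174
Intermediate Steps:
F(l, a) = 132 (F(l, a) = -3 + 135 = 132)
p(D, G) = -5*G
1/(F(-301, -105) + p(-125, z²)) = 1/(132 - 5*(-10)²) = 1/(132 - 5*100) = 1/(132 - 500) = 1/(-368) = -1/368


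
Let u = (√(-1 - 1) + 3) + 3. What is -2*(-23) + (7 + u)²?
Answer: 213 + 26*I*√2 ≈ 213.0 + 36.77*I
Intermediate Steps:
u = 6 + I*√2 (u = (√(-2) + 3) + 3 = (I*√2 + 3) + 3 = (3 + I*√2) + 3 = 6 + I*√2 ≈ 6.0 + 1.4142*I)
-2*(-23) + (7 + u)² = -2*(-23) + (7 + (6 + I*√2))² = 46 + (13 + I*√2)²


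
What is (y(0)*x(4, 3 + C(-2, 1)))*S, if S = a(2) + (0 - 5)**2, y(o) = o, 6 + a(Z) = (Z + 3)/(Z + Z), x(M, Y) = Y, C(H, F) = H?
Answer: 0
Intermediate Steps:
a(Z) = -6 + (3 + Z)/(2*Z) (a(Z) = -6 + (Z + 3)/(Z + Z) = -6 + (3 + Z)/((2*Z)) = -6 + (3 + Z)*(1/(2*Z)) = -6 + (3 + Z)/(2*Z))
S = 81/4 (S = (1/2)*(3 - 11*2)/2 + (0 - 5)**2 = (1/2)*(1/2)*(3 - 22) + (-5)**2 = (1/2)*(1/2)*(-19) + 25 = -19/4 + 25 = 81/4 ≈ 20.250)
(y(0)*x(4, 3 + C(-2, 1)))*S = (0*(3 - 2))*(81/4) = (0*1)*(81/4) = 0*(81/4) = 0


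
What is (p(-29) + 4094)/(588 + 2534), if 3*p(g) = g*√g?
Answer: 2047/1561 - 29*I*√29/9366 ≈ 1.3113 - 0.016674*I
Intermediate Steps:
p(g) = g^(3/2)/3 (p(g) = (g*√g)/3 = g^(3/2)/3)
(p(-29) + 4094)/(588 + 2534) = ((-29)^(3/2)/3 + 4094)/(588 + 2534) = ((-29*I*√29)/3 + 4094)/3122 = (-29*I*√29/3 + 4094)*(1/3122) = (4094 - 29*I*√29/3)*(1/3122) = 2047/1561 - 29*I*√29/9366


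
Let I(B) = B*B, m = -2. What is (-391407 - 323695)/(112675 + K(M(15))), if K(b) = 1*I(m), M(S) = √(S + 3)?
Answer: -715102/112679 ≈ -6.3464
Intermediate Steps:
I(B) = B²
M(S) = √(3 + S)
K(b) = 4 (K(b) = 1*(-2)² = 1*4 = 4)
(-391407 - 323695)/(112675 + K(M(15))) = (-391407 - 323695)/(112675 + 4) = -715102/112679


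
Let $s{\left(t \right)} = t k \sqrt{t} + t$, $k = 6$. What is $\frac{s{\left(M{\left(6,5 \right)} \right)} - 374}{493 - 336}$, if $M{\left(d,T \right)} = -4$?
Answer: $- \frac{378}{157} - \frac{48 i}{157} \approx -2.4076 - 0.30573 i$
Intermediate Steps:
$s{\left(t \right)} = t + 6 t^{\frac{3}{2}}$ ($s{\left(t \right)} = t 6 \sqrt{t} + t = 6 t^{\frac{3}{2}} + t = t + 6 t^{\frac{3}{2}}$)
$\frac{s{\left(M{\left(6,5 \right)} \right)} - 374}{493 - 336} = \frac{\left(-4 + 6 \left(-4\right)^{\frac{3}{2}}\right) - 374}{493 - 336} = \frac{\left(-4 + 6 \left(- 8 i\right)\right) - 374}{157} = \left(\left(-4 - 48 i\right) - 374\right) \frac{1}{157} = \left(-378 - 48 i\right) \frac{1}{157} = - \frac{378}{157} - \frac{48 i}{157}$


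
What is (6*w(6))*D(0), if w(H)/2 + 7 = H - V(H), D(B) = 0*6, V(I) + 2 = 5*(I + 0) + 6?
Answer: 0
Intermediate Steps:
V(I) = 4 + 5*I (V(I) = -2 + (5*(I + 0) + 6) = -2 + (5*I + 6) = -2 + (6 + 5*I) = 4 + 5*I)
D(B) = 0
w(H) = -22 - 8*H (w(H) = -14 + 2*(H - (4 + 5*H)) = -14 + 2*(H + (-4 - 5*H)) = -14 + 2*(-4 - 4*H) = -14 + (-8 - 8*H) = -22 - 8*H)
(6*w(6))*D(0) = (6*(-22 - 8*6))*0 = (6*(-22 - 48))*0 = (6*(-70))*0 = -420*0 = 0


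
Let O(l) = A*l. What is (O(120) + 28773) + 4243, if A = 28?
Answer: 36376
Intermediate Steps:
O(l) = 28*l
(O(120) + 28773) + 4243 = (28*120 + 28773) + 4243 = (3360 + 28773) + 4243 = 32133 + 4243 = 36376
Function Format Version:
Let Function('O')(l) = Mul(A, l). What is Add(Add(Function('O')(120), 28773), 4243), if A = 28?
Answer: 36376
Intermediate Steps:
Function('O')(l) = Mul(28, l)
Add(Add(Function('O')(120), 28773), 4243) = Add(Add(Mul(28, 120), 28773), 4243) = Add(Add(3360, 28773), 4243) = Add(32133, 4243) = 36376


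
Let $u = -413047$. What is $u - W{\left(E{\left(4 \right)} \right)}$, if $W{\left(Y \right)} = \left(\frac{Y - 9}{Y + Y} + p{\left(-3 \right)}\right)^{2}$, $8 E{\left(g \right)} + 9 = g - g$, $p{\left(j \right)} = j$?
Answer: $- \frac{1652197}{4} \approx -4.1305 \cdot 10^{5}$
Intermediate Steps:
$E{\left(g \right)} = - \frac{9}{8}$ ($E{\left(g \right)} = - \frac{9}{8} + \frac{g - g}{8} = - \frac{9}{8} + \frac{1}{8} \cdot 0 = - \frac{9}{8} + 0 = - \frac{9}{8}$)
$W{\left(Y \right)} = \left(-3 + \frac{-9 + Y}{2 Y}\right)^{2}$ ($W{\left(Y \right)} = \left(\frac{Y - 9}{Y + Y} - 3\right)^{2} = \left(\frac{-9 + Y}{2 Y} - 3\right)^{2} = \left(-3 + \frac{-9 + Y}{2 Y}\right)^{2}$)
$u - W{\left(E{\left(4 \right)} \right)} = -413047 - \frac{\left(9 + 5 \left(- \frac{9}{8}\right)\right)^{2}}{4 \cdot \frac{81}{64}} = -413047 - \frac{1}{4} \cdot \frac{64}{81} \left(9 - \frac{45}{8}\right)^{2} = -413047 - \frac{1}{4} \cdot \frac{64}{81} \left(\frac{27}{8}\right)^{2} = -413047 - \frac{1}{4} \cdot \frac{64}{81} \cdot \frac{729}{64} = -413047 - \frac{9}{4} = - \frac{1652197}{4}$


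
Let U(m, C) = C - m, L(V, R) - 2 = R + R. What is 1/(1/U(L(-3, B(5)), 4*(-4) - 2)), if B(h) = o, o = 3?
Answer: -26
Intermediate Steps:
B(h) = 3
L(V, R) = 2 + 2*R (L(V, R) = 2 + (R + R) = 2 + 2*R)
1/(1/U(L(-3, B(5)), 4*(-4) - 2)) = 1/(1/((4*(-4) - 2) - (2 + 2*3))) = 1/(1/((-16 - 2) - (2 + 6))) = 1/(1/(-18 - 1*8)) = 1/(1/(-18 - 8)) = 1/(1/(-26)) = 1/(-1/26) = -26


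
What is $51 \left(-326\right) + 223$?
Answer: $-16403$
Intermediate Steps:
$51 \left(-326\right) + 223 = -16626 + 223 = -16403$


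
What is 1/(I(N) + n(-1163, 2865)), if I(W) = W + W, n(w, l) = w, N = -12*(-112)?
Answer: 1/1525 ≈ 0.00065574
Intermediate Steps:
N = 1344
I(W) = 2*W
1/(I(N) + n(-1163, 2865)) = 1/(2*1344 - 1163) = 1/(2688 - 1163) = 1/1525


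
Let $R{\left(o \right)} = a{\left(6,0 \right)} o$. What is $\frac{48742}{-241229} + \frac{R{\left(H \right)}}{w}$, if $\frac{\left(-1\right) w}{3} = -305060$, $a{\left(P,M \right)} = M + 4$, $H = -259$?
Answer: $- \frac{1602057743}{7884569865} \approx -0.20319$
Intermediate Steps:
$a{\left(P,M \right)} = 4 + M$
$R{\left(o \right)} = 4 o$ ($R{\left(o \right)} = \left(4 + 0\right) o = 4 o$)
$w = 915180$ ($w = \left(-3\right) \left(-305060\right) = 915180$)
$\frac{48742}{-241229} + \frac{R{\left(H \right)}}{w} = \frac{48742}{-241229} + \frac{4 \left(-259\right)}{915180} = 48742 \left(- \frac{1}{241229}\right) - \frac{37}{32685} = - \frac{48742}{241229} - \frac{37}{32685} = - \frac{1602057743}{7884569865}$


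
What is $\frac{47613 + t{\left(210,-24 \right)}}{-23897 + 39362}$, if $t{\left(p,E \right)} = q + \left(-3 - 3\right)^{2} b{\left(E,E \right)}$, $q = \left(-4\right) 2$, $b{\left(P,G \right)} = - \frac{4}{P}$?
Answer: $\frac{47611}{15465} \approx 3.0786$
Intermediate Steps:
$q = -8$
$t{\left(p,E \right)} = -8 - \frac{144}{E}$ ($t{\left(p,E \right)} = -8 + \left(-3 - 3\right)^{2} \left(- \frac{4}{E}\right) = -8 + \left(-6\right)^{2} \left(- \frac{4}{E}\right) = -8 + 36 \left(- \frac{4}{E}\right) = -8 - \frac{144}{E}$)
$\frac{47613 + t{\left(210,-24 \right)}}{-23897 + 39362} = \frac{47613 - \left(8 + \frac{144}{-24}\right)}{-23897 + 39362} = \frac{47613 - 2}{15465} = \left(47613 + \left(-8 + 6\right)\right) \frac{1}{15465} = \left(47613 - 2\right) \frac{1}{15465} = 47611 \cdot \frac{1}{15465} = \frac{47611}{15465}$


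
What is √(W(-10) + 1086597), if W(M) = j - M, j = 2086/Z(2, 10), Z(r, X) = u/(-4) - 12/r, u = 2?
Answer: √183582347/13 ≈ 1042.3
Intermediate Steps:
Z(r, X) = -½ - 12/r (Z(r, X) = 2/(-4) - 12/r = 2*(-¼) - 12/r = -½ - 12/r)
j = -4172/13 (j = 2086/(((½)*(-24 - 1*2)/2)) = 2086/(((½)*(½)*(-24 - 2))) = 2086/(((½)*(½)*(-26))) = 2086/(-13/2) = 2086*(-2/13) = -4172/13 ≈ -320.92)
W(M) = -4172/13 - M
√(W(-10) + 1086597) = √((-4172/13 - 1*(-10)) + 1086597) = √((-4172/13 + 10) + 1086597) = √(-4042/13 + 1086597) = √(14121719/13) = √183582347/13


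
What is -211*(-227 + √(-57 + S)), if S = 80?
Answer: 47897 - 211*√23 ≈ 46885.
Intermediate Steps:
-211*(-227 + √(-57 + S)) = -211*(-227 + √(-57 + 80)) = -211*(-227 + √23) = 47897 - 211*√23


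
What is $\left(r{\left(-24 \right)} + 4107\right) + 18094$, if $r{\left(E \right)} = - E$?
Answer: $22225$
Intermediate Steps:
$\left(r{\left(-24 \right)} + 4107\right) + 18094 = \left(\left(-1\right) \left(-24\right) + 4107\right) + 18094 = \left(24 + 4107\right) + 18094 = 4131 + 18094 = 22225$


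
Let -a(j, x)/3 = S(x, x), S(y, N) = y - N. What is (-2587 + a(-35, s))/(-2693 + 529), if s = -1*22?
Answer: 2587/2164 ≈ 1.1955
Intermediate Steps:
s = -22
a(j, x) = 0 (a(j, x) = -3*(x - x) = -3*0 = 0)
(-2587 + a(-35, s))/(-2693 + 529) = (-2587 + 0)/(-2693 + 529) = -2587/(-2164) = -2587*(-1/2164) = 2587/2164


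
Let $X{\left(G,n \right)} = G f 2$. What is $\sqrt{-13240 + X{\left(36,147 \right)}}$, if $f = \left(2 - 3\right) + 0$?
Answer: $32 i \sqrt{13} \approx 115.38 i$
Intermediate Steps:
$f = -1$ ($f = -1 + 0 = -1$)
$X{\left(G,n \right)} = - 2 G$ ($X{\left(G,n \right)} = G \left(-1\right) 2 = - G 2 = - 2 G$)
$\sqrt{-13240 + X{\left(36,147 \right)}} = \sqrt{-13240 - 72} = \sqrt{-13312} = 32 i \sqrt{13}$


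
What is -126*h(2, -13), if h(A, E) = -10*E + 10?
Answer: -17640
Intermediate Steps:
h(A, E) = 10 - 10*E
-126*h(2, -13) = -126*(10 - 10*(-13)) = -126*(10 + 130) = -126*140 = -17640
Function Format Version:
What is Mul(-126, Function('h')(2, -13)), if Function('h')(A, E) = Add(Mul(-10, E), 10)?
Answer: -17640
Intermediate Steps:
Function('h')(A, E) = Add(10, Mul(-10, E))
Mul(-126, Function('h')(2, -13)) = Mul(-126, Add(10, Mul(-10, -13))) = Mul(-126, Add(10, 130)) = Mul(-126, 140) = -17640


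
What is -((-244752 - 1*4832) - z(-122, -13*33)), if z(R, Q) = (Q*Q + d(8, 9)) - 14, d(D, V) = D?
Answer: 433619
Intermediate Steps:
z(R, Q) = -6 + Q² (z(R, Q) = (Q*Q + 8) - 14 = (Q² + 8) - 14 = (8 + Q²) - 14 = -6 + Q²)
-((-244752 - 1*4832) - z(-122, -13*33)) = -((-244752 - 1*4832) - (-6 + (-13*33)²)) = -((-244752 - 4832) - (-6 + (-429)²)) = -(-249584 - (-6 + 184041)) = -(-249584 - 1*184035) = -(-249584 - 184035) = -1*(-433619) = 433619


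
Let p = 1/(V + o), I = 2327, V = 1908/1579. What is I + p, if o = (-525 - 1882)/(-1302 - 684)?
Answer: 17664928601/7589941 ≈ 2327.4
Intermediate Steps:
V = 1908/1579 (V = 1908*(1/1579) = 1908/1579 ≈ 1.2084)
o = 2407/1986 (o = -2407/(-1986) = -2407*(-1/1986) = 2407/1986 ≈ 1.2120)
p = 3135894/7589941 (p = 1/(1908/1579 + 2407/1986) = 1/(7589941/3135894) = 3135894/7589941 ≈ 0.41316)
I + p = 2327 + 3135894/7589941 = 17664928601/7589941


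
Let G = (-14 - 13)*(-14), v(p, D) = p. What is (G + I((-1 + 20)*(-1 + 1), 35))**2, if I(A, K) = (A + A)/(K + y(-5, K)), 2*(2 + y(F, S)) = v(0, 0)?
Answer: 142884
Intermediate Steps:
G = 378 (G = -27*(-14) = 378)
y(F, S) = -2 (y(F, S) = -2 + (1/2)*0 = -2 + 0 = -2)
I(A, K) = 2*A/(-2 + K) (I(A, K) = (A + A)/(K - 2) = (2*A)/(-2 + K) = 2*A/(-2 + K))
(G + I((-1 + 20)*(-1 + 1), 35))**2 = (378 + 2*((-1 + 20)*(-1 + 1))/(-2 + 35))**2 = (378 + 2*(19*0)/33)**2 = (378 + 2*0*(1/33))**2 = (378 + 0)**2 = 378**2 = 142884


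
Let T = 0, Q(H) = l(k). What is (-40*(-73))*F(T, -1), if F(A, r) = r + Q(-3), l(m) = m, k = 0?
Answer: -2920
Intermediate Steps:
Q(H) = 0
F(A, r) = r (F(A, r) = r + 0 = r)
(-40*(-73))*F(T, -1) = -40*(-73)*(-1) = 2920*(-1) = -2920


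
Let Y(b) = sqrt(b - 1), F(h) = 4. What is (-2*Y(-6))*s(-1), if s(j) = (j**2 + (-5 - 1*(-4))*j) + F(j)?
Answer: -12*I*sqrt(7) ≈ -31.749*I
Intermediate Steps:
s(j) = 4 + j**2 - j (s(j) = (j**2 + (-5 - 1*(-4))*j) + 4 = (j**2 + (-5 + 4)*j) + 4 = (j**2 - j) + 4 = 4 + j**2 - j)
Y(b) = sqrt(-1 + b)
(-2*Y(-6))*s(-1) = (-2*sqrt(-1 - 6))*(4 + (-1)**2 - 1*(-1)) = (-2*I*sqrt(7))*(4 + 1 + 1) = -2*I*sqrt(7)*6 = -12*I*sqrt(7)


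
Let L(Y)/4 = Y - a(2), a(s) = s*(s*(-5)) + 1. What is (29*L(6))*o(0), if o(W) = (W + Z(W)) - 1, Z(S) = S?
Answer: -2900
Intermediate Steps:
o(W) = -1 + 2*W (o(W) = (W + W) - 1 = 2*W - 1 = -1 + 2*W)
a(s) = 1 - 5*s² (a(s) = s*(-5*s) + 1 = -5*s² + 1 = 1 - 5*s²)
L(Y) = 76 + 4*Y (L(Y) = 4*(Y - (1 - 5*2²)) = 4*(Y - (1 - 5*4)) = 4*(Y - (1 - 20)) = 4*(Y - 1*(-19)) = 4*(Y + 19) = 4*(19 + Y) = 76 + 4*Y)
(29*L(6))*o(0) = (29*(76 + 4*6))*(-1 + 2*0) = (29*(76 + 24))*(-1 + 0) = (29*100)*(-1) = 2900*(-1) = -2900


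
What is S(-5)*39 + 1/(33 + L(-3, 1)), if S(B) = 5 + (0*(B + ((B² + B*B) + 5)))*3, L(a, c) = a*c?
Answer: 5851/30 ≈ 195.03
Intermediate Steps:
S(B) = 5 (S(B) = 5 + (0*(B + ((B² + B²) + 5)))*3 = 5 + (0*(B + (2*B² + 5)))*3 = 5 + (0*(B + (5 + 2*B²)))*3 = 5 + (0*(5 + B + 2*B²))*3 = 5 + 0*3 = 5 + 0 = 5)
S(-5)*39 + 1/(33 + L(-3, 1)) = 5*39 + 1/(33 - 3*1) = 195 + 1/(33 - 3) = 195 + 1/30 = 5851/30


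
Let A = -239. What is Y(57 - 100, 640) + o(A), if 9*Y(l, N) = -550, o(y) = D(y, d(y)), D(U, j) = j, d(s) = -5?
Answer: -595/9 ≈ -66.111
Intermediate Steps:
o(y) = -5
Y(l, N) = -550/9 (Y(l, N) = (⅑)*(-550) = -550/9)
Y(57 - 100, 640) + o(A) = -550/9 - 5 = -595/9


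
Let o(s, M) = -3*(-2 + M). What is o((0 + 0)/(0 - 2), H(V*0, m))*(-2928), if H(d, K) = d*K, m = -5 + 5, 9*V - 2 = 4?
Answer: -17568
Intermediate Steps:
V = ⅔ (V = 2/9 + (⅑)*4 = 2/9 + 4/9 = ⅔ ≈ 0.66667)
m = 0
H(d, K) = K*d
o(s, M) = 6 - 3*M
o((0 + 0)/(0 - 2), H(V*0, m))*(-2928) = (6 - 0*(⅔)*0)*(-2928) = (6 - 0*0)*(-2928) = (6 - 3*0)*(-2928) = (6 + 0)*(-2928) = 6*(-2928) = -17568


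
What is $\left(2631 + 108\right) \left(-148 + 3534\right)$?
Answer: $9274254$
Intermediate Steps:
$\left(2631 + 108\right) \left(-148 + 3534\right) = 2739 \cdot 3386 = 9274254$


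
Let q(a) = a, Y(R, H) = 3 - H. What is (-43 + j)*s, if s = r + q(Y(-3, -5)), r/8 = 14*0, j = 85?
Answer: 336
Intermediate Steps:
r = 0 (r = 8*(14*0) = 8*0 = 0)
s = 8 (s = 0 + (3 - 1*(-5)) = 0 + (3 + 5) = 0 + 8 = 8)
(-43 + j)*s = (-43 + 85)*8 = 42*8 = 336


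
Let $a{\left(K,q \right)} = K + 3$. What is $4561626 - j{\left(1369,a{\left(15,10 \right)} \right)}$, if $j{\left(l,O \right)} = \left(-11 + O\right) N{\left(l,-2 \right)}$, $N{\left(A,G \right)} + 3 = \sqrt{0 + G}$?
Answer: $4561647 - 7 i \sqrt{2} \approx 4.5616 \cdot 10^{6} - 9.8995 i$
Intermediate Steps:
$a{\left(K,q \right)} = 3 + K$
$N{\left(A,G \right)} = -3 + \sqrt{G}$ ($N{\left(A,G \right)} = -3 + \sqrt{0 + G} = -3 + \sqrt{G}$)
$j{\left(l,O \right)} = \left(-11 + O\right) \left(-3 + i \sqrt{2}\right)$ ($j{\left(l,O \right)} = \left(-11 + O\right) \left(-3 + \sqrt{-2}\right) = \left(-11 + O\right) \left(-3 + i \sqrt{2}\right)$)
$4561626 - j{\left(1369,a{\left(15,10 \right)} \right)} = 4561626 - - \left(-11 + \left(3 + 15\right)\right) \left(3 - i \sqrt{2}\right) = 4561626 - - \left(-11 + 18\right) \left(3 - i \sqrt{2}\right) = 4561626 - \left(-1\right) 7 \left(3 - i \sqrt{2}\right) = 4561626 - \left(-21 + 7 i \sqrt{2}\right) = 4561626 + \left(21 - 7 i \sqrt{2}\right) = 4561647 - 7 i \sqrt{2}$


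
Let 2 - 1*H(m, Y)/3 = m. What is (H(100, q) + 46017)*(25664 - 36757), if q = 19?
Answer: -507205239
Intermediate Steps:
H(m, Y) = 6 - 3*m
(H(100, q) + 46017)*(25664 - 36757) = ((6 - 3*100) + 46017)*(25664 - 36757) = ((6 - 300) + 46017)*(-11093) = (-294 + 46017)*(-11093) = 45723*(-11093) = -507205239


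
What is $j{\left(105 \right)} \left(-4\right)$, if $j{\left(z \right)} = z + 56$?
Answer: $-644$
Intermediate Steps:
$j{\left(z \right)} = 56 + z$
$j{\left(105 \right)} \left(-4\right) = \left(56 + 105\right) \left(-4\right) = 161 \left(-4\right) = -644$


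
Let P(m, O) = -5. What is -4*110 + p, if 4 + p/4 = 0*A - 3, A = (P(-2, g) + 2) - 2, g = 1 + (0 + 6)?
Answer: -468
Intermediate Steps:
g = 7 (g = 1 + 6 = 7)
A = -5 (A = (-5 + 2) - 2 = -3 - 2 = -5)
p = -28 (p = -16 + 4*(0*(-5) - 3) = -16 + 4*(0 - 3) = -16 + 4*(-3) = -16 - 12 = -28)
-4*110 + p = -4*110 - 28 = -440 - 28 = -468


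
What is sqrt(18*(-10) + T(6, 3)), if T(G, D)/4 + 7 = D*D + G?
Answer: 2*I*sqrt(37) ≈ 12.166*I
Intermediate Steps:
T(G, D) = -28 + 4*G + 4*D**2 (T(G, D) = -28 + 4*(D*D + G) = -28 + 4*(D**2 + G) = -28 + 4*(G + D**2) = -28 + (4*G + 4*D**2) = -28 + 4*G + 4*D**2)
sqrt(18*(-10) + T(6, 3)) = sqrt(18*(-10) + (-28 + 4*6 + 4*3**2)) = sqrt(-180 + (-28 + 24 + 4*9)) = sqrt(-180 + (-28 + 24 + 36)) = sqrt(-180 + 32) = sqrt(-148) = 2*I*sqrt(37)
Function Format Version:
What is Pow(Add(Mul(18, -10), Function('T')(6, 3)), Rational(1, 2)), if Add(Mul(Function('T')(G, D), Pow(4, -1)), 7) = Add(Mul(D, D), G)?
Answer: Mul(2, I, Pow(37, Rational(1, 2))) ≈ Mul(12.166, I)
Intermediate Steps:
Function('T')(G, D) = Add(-28, Mul(4, G), Mul(4, Pow(D, 2))) (Function('T')(G, D) = Add(-28, Mul(4, Add(Mul(D, D), G))) = Add(-28, Mul(4, Add(Pow(D, 2), G))) = Add(-28, Mul(4, Add(G, Pow(D, 2)))) = Add(-28, Add(Mul(4, G), Mul(4, Pow(D, 2)))) = Add(-28, Mul(4, G), Mul(4, Pow(D, 2))))
Pow(Add(Mul(18, -10), Function('T')(6, 3)), Rational(1, 2)) = Pow(Add(Mul(18, -10), Add(-28, Mul(4, 6), Mul(4, Pow(3, 2)))), Rational(1, 2)) = Pow(Add(-180, Add(-28, 24, Mul(4, 9))), Rational(1, 2)) = Pow(Add(-180, Add(-28, 24, 36)), Rational(1, 2)) = Pow(Add(-180, 32), Rational(1, 2)) = Pow(-148, Rational(1, 2)) = Mul(2, I, Pow(37, Rational(1, 2)))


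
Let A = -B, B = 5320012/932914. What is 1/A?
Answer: -466457/2660006 ≈ -0.17536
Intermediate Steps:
B = 2660006/466457 (B = 5320012*(1/932914) = 2660006/466457 ≈ 5.7026)
A = -2660006/466457 (A = -1*2660006/466457 = -2660006/466457 ≈ -5.7026)
1/A = 1/(-2660006/466457) = -466457/2660006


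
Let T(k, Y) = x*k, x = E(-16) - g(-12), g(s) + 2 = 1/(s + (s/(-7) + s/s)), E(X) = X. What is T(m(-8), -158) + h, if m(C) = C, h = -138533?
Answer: -8997421/65 ≈ -1.3842e+5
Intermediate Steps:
g(s) = -2 + 1/(1 + 6*s/7) (g(s) = -2 + 1/(s + (s/(-7) + s/s)) = -2 + 1/(s + (s*(-⅐) + 1)) = -2 + 1/(s + (-s/7 + 1)) = -2 + 1/(s + (1 - s/7)) = -2 + 1/(1 + 6*s/7))
x = -903/65 (x = -16 - (-7 - 12*(-12))/(7 + 6*(-12)) = -16 - (-7 + 144)/(7 - 72) = -16 - 137/(-65) = -16 - (-1)*137/65 = -16 - 1*(-137/65) = -16 + 137/65 = -903/65 ≈ -13.892)
T(k, Y) = -903*k/65
T(m(-8), -158) + h = -903/65*(-8) - 138533 = 7224/65 - 138533 = -8997421/65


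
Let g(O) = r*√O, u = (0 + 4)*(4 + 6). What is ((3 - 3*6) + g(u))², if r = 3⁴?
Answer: 262665 - 4860*√10 ≈ 2.4730e+5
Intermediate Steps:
r = 81
u = 40 (u = 4*10 = 40)
g(O) = 81*√O
((3 - 3*6) + g(u))² = ((3 - 3*6) + 81*√40)² = ((3 - 18) + 81*(2*√10))² = (-15 + 162*√10)²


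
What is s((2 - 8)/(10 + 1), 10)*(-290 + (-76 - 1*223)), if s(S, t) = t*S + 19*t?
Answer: -1195670/11 ≈ -1.0870e+5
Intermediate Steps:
s(S, t) = 19*t + S*t (s(S, t) = S*t + 19*t = 19*t + S*t)
s((2 - 8)/(10 + 1), 10)*(-290 + (-76 - 1*223)) = (10*(19 + (2 - 8)/(10 + 1)))*(-290 + (-76 - 1*223)) = (10*(19 - 6/11))*(-290 + (-76 - 223)) = (10*(19 - 6*1/11))*(-290 - 299) = (10*(19 - 6/11))*(-589) = (10*(203/11))*(-589) = (2030/11)*(-589) = -1195670/11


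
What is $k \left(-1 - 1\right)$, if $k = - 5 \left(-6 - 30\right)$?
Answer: $-360$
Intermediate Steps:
$k = 180$ ($k = \left(-5\right) \left(-36\right) = 180$)
$k \left(-1 - 1\right) = 180 \left(-1 - 1\right) = 180 \left(-2\right) = -360$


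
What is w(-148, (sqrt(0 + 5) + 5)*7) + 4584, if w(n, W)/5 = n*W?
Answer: -21316 - 5180*sqrt(5) ≈ -32899.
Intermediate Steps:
w(n, W) = 5*W*n (w(n, W) = 5*(n*W) = 5*(W*n) = 5*W*n)
w(-148, (sqrt(0 + 5) + 5)*7) + 4584 = 5*((sqrt(0 + 5) + 5)*7)*(-148) + 4584 = 5*((sqrt(5) + 5)*7)*(-148) + 4584 = 5*((5 + sqrt(5))*7)*(-148) + 4584 = 5*(35 + 7*sqrt(5))*(-148) + 4584 = (-25900 - 5180*sqrt(5)) + 4584 = -21316 - 5180*sqrt(5)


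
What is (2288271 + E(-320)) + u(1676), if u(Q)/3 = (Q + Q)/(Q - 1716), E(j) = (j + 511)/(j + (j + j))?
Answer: 439299725/192 ≈ 2.2880e+6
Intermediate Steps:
E(j) = (511 + j)/(3*j) (E(j) = (511 + j)/(j + 2*j) = (511 + j)/((3*j)) = (511 + j)*(1/(3*j)) = (511 + j)/(3*j))
u(Q) = 6*Q/(-1716 + Q) (u(Q) = 3*((Q + Q)/(Q - 1716)) = 3*((2*Q)/(-1716 + Q)) = 3*(2*Q/(-1716 + Q)) = 6*Q/(-1716 + Q))
(2288271 + E(-320)) + u(1676) = (2288271 + (1/3)*(511 - 320)/(-320)) + 6*1676/(-1716 + 1676) = (2288271 + (1/3)*(-1/320)*191) + 6*1676/(-40) = (2288271 - 191/960) + 6*1676*(-1/40) = 2196739969/960 - 1257/5 = 439299725/192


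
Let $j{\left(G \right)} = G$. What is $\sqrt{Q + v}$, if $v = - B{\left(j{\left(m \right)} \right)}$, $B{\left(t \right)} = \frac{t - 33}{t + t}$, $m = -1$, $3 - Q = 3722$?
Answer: $2 i \sqrt{934} \approx 61.123 i$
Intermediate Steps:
$Q = -3719$ ($Q = 3 - 3722 = -3719$)
$B{\left(t \right)} = \frac{-33 + t}{2 t}$
$v = -17$ ($v = - \frac{-33 - 1}{2 \left(-1\right)} = - \frac{\left(-1\right) \left(-34\right)}{2} = \left(-1\right) 17 = -17$)
$\sqrt{Q + v} = \sqrt{-3719 - 17} = \sqrt{-3736} = 2 i \sqrt{934}$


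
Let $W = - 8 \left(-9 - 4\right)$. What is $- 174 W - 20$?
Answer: $-18116$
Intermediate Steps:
$W = 104$ ($W = \left(-8\right) \left(-13\right) = 104$)
$- 174 W - 20 = \left(-174\right) 104 - 20 = -18096 - 20 = -18116$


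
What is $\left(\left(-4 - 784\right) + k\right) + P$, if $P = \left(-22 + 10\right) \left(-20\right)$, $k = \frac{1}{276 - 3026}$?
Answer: $- \frac{1507001}{2750} \approx -548.0$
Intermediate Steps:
$k = - \frac{1}{2750}$ ($k = \frac{1}{-2750} = - \frac{1}{2750} \approx -0.00036364$)
$P = 240$ ($P = \left(-12\right) \left(-20\right) = 240$)
$\left(\left(-4 - 784\right) + k\right) + P = \left(\left(-4 - 784\right) - \frac{1}{2750}\right) + 240 = \left(-788 - \frac{1}{2750}\right) + 240 = - \frac{2167001}{2750} + 240 = - \frac{1507001}{2750}$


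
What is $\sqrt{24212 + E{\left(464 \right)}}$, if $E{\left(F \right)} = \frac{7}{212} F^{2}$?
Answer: $\frac{2 \sqrt{21995053}}{53} \approx 176.98$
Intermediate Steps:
$E{\left(F \right)} = \frac{7 F^{2}}{212}$ ($E{\left(F \right)} = 7 \cdot \frac{1}{212} F^{2} = \frac{7 F^{2}}{212}$)
$\sqrt{24212 + E{\left(464 \right)}} = \sqrt{24212 + \frac{7 \cdot 464^{2}}{212}} = \sqrt{24212 + \frac{7}{212} \cdot 215296} = \sqrt{24212 + \frac{376768}{53}} = \sqrt{\frac{1660004}{53}} = \frac{2 \sqrt{21995053}}{53}$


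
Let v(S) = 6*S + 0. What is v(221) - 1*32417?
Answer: -31091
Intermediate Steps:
v(S) = 6*S
v(221) - 1*32417 = 6*221 - 1*32417 = 1326 - 32417 = -31091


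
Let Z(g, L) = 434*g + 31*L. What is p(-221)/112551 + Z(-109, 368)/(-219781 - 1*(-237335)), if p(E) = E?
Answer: -2022117616/987860127 ≈ -2.0470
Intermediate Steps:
Z(g, L) = 31*L + 434*g
p(-221)/112551 + Z(-109, 368)/(-219781 - 1*(-237335)) = -221/112551 + (31*368 + 434*(-109))/(-219781 - 1*(-237335)) = -221*1/112551 + (11408 - 47306)/(-219781 + 237335) = -221/112551 - 35898/17554 = -221/112551 - 35898*1/17554 = -221/112551 - 17949/8777 = -2022117616/987860127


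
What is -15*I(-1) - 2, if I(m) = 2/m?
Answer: 28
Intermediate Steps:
-15*I(-1) - 2 = -30/(-1) - 2 = -30*(-1) - 2 = -15*(-2) - 2 = 30 - 2 = 28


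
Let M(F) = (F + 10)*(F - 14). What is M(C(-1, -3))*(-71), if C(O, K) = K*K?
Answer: 6745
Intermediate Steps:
C(O, K) = K**2
M(F) = (-14 + F)*(10 + F) (M(F) = (10 + F)*(-14 + F) = (-14 + F)*(10 + F))
M(C(-1, -3))*(-71) = (-140 + ((-3)**2)**2 - 4*(-3)**2)*(-71) = (-140 + 9**2 - 4*9)*(-71) = (-140 + 81 - 36)*(-71) = -95*(-71) = 6745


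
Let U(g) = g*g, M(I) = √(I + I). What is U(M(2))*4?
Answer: 16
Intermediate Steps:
M(I) = √2*√I (M(I) = √(2*I) = √2*√I)
U(g) = g²
U(M(2))*4 = (√2*√2)²*4 = 2²*4 = 4*4 = 16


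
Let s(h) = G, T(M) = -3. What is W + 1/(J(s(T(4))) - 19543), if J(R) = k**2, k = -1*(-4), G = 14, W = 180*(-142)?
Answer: -499110121/19527 ≈ -25560.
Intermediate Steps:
W = -25560
k = 4
s(h) = 14
J(R) = 16 (J(R) = 4**2 = 16)
W + 1/(J(s(T(4))) - 19543) = -25560 + 1/(16 - 19543) = -25560 + 1/(-19527) = -25560 - 1/19527 = -499110121/19527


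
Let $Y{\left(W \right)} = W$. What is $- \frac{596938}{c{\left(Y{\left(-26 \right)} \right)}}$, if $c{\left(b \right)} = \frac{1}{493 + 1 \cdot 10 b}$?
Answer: $-139086554$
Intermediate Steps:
$c{\left(b \right)} = \frac{1}{493 + 10 b}$
$- \frac{596938}{c{\left(Y{\left(-26 \right)} \right)}} = - \frac{596938}{\frac{1}{493 + 10 \left(-26\right)}} = - \frac{596938}{\frac{1}{493 - 260}} = - \frac{596938}{\frac{1}{233}} = - 596938 \frac{1}{\frac{1}{233}} = \left(-596938\right) 233 = -139086554$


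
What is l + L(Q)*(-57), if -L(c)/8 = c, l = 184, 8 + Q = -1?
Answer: -3920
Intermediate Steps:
Q = -9 (Q = -8 - 1 = -9)
L(c) = -8*c
l + L(Q)*(-57) = 184 - 8*(-9)*(-57) = 184 + 72*(-57) = 184 - 4104 = -3920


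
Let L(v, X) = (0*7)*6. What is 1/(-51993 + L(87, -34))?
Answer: -1/51993 ≈ -1.9233e-5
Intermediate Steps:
L(v, X) = 0 (L(v, X) = 0*6 = 0)
1/(-51993 + L(87, -34)) = 1/(-51993 + 0) = 1/(-51993) = -1/51993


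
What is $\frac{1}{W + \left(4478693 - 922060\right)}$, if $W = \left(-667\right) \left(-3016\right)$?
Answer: $\frac{1}{5568305} \approx 1.7959 \cdot 10^{-7}$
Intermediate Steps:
$W = 2011672$
$\frac{1}{W + \left(4478693 - 922060\right)} = \frac{1}{2011672 + \left(4478693 - 922060\right)} = \frac{1}{2011672 + 3556633} = \frac{1}{5568305}$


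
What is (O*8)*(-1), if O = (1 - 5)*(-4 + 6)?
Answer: 64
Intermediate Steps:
O = -8 (O = -4*2 = -8)
(O*8)*(-1) = -8*8*(-1) = -64*(-1) = 64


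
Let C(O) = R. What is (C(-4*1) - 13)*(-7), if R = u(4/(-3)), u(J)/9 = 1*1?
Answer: 28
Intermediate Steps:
u(J) = 9 (u(J) = 9*(1*1) = 9*1 = 9)
R = 9
C(O) = 9
(C(-4*1) - 13)*(-7) = (9 - 13)*(-7) = -4*(-7) = 28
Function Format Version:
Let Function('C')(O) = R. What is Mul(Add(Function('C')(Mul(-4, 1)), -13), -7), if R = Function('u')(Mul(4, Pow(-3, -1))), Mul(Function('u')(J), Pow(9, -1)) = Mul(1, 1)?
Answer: 28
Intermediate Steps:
Function('u')(J) = 9 (Function('u')(J) = Mul(9, Mul(1, 1)) = Mul(9, 1) = 9)
R = 9
Function('C')(O) = 9
Mul(Add(Function('C')(Mul(-4, 1)), -13), -7) = Mul(Add(9, -13), -7) = Mul(-4, -7) = 28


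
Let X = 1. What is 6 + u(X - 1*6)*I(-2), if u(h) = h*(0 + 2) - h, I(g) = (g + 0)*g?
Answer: -14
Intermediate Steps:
I(g) = g**2 (I(g) = g*g = g**2)
u(h) = h (u(h) = h*2 - h = 2*h - h = h)
6 + u(X - 1*6)*I(-2) = 6 + (1 - 1*6)*(-2)**2 = 6 + (1 - 6)*4 = 6 - 5*4 = 6 - 20 = -14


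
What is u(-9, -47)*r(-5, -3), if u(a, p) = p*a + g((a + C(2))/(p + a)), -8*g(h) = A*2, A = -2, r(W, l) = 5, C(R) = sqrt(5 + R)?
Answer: 4235/2 ≈ 2117.5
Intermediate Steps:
g(h) = 1/2 (g(h) = -(-1)*2/4 = -1/8*(-4) = 1/2)
u(a, p) = 1/2 + a*p (u(a, p) = p*a + 1/2 = a*p + 1/2 = 1/2 + a*p)
u(-9, -47)*r(-5, -3) = (1/2 - 9*(-47))*5 = (1/2 + 423)*5 = (847/2)*5 = 4235/2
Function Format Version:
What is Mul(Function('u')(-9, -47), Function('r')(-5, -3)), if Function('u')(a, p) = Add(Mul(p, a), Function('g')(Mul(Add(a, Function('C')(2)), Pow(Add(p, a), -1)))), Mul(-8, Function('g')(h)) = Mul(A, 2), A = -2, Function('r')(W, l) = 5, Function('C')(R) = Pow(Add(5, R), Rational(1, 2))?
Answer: Rational(4235, 2) ≈ 2117.5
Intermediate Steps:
Function('g')(h) = Rational(1, 2) (Function('g')(h) = Mul(Rational(-1, 8), Mul(-2, 2)) = Mul(Rational(-1, 8), -4) = Rational(1, 2))
Function('u')(a, p) = Add(Rational(1, 2), Mul(a, p)) (Function('u')(a, p) = Add(Mul(p, a), Rational(1, 2)) = Add(Mul(a, p), Rational(1, 2)) = Add(Rational(1, 2), Mul(a, p)))
Mul(Function('u')(-9, -47), Function('r')(-5, -3)) = Mul(Add(Rational(1, 2), Mul(-9, -47)), 5) = Mul(Add(Rational(1, 2), 423), 5) = Mul(Rational(847, 2), 5) = Rational(4235, 2)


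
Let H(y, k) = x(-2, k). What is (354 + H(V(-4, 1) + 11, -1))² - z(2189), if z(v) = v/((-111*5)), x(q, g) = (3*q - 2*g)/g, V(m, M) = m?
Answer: 71133209/555 ≈ 1.2817e+5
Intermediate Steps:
x(q, g) = (-2*g + 3*q)/g
z(v) = -v/555 (z(v) = v/(-555) = v*(-1/555) = -v/555)
H(y, k) = -2 - 6/k (H(y, k) = -2 + 3*(-2)/k = -2 - 6/k)
(354 + H(V(-4, 1) + 11, -1))² - z(2189) = (354 + (-2 - 6/(-1)))² - (-1)*2189/555 = (354 + (-2 - 6*(-1)))² - 1*(-2189/555) = (354 + (-2 + 6))² + 2189/555 = (354 + 4)² + 2189/555 = 358² + 2189/555 = 128164 + 2189/555 = 71133209/555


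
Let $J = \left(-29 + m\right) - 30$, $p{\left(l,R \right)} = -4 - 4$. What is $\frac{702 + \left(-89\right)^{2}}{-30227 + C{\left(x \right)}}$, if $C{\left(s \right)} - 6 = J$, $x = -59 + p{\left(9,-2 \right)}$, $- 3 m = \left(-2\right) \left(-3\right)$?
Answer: $- \frac{8623}{30282} \approx -0.28476$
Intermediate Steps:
$p{\left(l,R \right)} = -8$
$m = -2$ ($m = - \frac{\left(-2\right) \left(-3\right)}{3} = \left(- \frac{1}{3}\right) 6 = -2$)
$x = -67$ ($x = -59 - 8 = -67$)
$J = -61$ ($J = \left(-29 - 2\right) - 30 = -31 - 30 = -61$)
$C{\left(s \right)} = -55$ ($C{\left(s \right)} = 6 - 61 = -55$)
$\frac{702 + \left(-89\right)^{2}}{-30227 + C{\left(x \right)}} = \frac{702 + \left(-89\right)^{2}}{-30227 - 55} = \frac{702 + 7921}{-30282} = 8623 \left(- \frac{1}{30282}\right) = - \frac{8623}{30282}$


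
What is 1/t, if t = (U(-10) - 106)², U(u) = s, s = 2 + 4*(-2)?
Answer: 1/12544 ≈ 7.9719e-5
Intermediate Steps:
s = -6 (s = 2 - 8 = -6)
U(u) = -6
t = 12544 (t = (-6 - 106)² = (-112)² = 12544)
1/t = 1/12544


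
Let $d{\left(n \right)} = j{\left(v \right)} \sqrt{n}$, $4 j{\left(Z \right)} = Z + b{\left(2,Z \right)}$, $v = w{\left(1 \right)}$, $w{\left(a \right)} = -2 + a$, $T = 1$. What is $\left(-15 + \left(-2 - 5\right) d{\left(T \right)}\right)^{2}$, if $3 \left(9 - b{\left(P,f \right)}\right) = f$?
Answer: $\frac{126025}{144} \approx 875.17$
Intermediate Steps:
$b{\left(P,f \right)} = 9 - \frac{f}{3}$
$v = -1$ ($v = -2 + 1 = -1$)
$j{\left(Z \right)} = \frac{9}{4} + \frac{Z}{6}$ ($j{\left(Z \right)} = \frac{Z - \left(-9 + \frac{Z}{3}\right)}{4} = \frac{9 + \frac{2 Z}{3}}{4} = \frac{9}{4} + \frac{Z}{6}$)
$d{\left(n \right)} = \frac{25 \sqrt{n}}{12}$ ($d{\left(n \right)} = \left(\frac{9}{4} + \frac{1}{6} \left(-1\right)\right) \sqrt{n} = \left(\frac{9}{4} - \frac{1}{6}\right) \sqrt{n} = \frac{25 \sqrt{n}}{12}$)
$\left(-15 + \left(-2 - 5\right) d{\left(T \right)}\right)^{2} = \left(-15 + \left(-2 - 5\right) \frac{25 \sqrt{1}}{12}\right)^{2} = \left(-15 - 7 \cdot \frac{25}{12} \cdot 1\right)^{2} = \left(-15 - \frac{175}{12}\right)^{2} = \left(- \frac{355}{12}\right)^{2} = \frac{126025}{144}$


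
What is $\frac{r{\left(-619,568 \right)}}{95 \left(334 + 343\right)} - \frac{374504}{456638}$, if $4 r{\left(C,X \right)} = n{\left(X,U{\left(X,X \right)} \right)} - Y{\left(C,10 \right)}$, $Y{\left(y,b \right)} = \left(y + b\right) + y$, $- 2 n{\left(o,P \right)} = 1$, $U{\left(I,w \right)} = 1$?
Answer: $- \frac{113354291}{139023304} \approx -0.81536$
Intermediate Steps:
$n{\left(o,P \right)} = - \frac{1}{2}$ ($n{\left(o,P \right)} = \left(- \frac{1}{2}\right) 1 = - \frac{1}{2}$)
$Y{\left(y,b \right)} = b + 2 y$ ($Y{\left(y,b \right)} = \left(b + y\right) + y = b + 2 y$)
$r{\left(C,X \right)} = - \frac{21}{8} - \frac{C}{2}$ ($r{\left(C,X \right)} = \frac{- \frac{1}{2} - \left(10 + 2 C\right)}{4} = \frac{- \frac{21}{2} - 2 C}{4} = - \frac{21}{8} - \frac{C}{2}$)
$\frac{r{\left(-619,568 \right)}}{95 \left(334 + 343\right)} - \frac{374504}{456638} = \frac{- \frac{21}{8} - - \frac{619}{2}}{95 \left(334 + 343\right)} - \frac{374504}{456638} = \frac{- \frac{21}{8} + \frac{619}{2}}{95 \cdot 677} - \frac{1108}{1351} = \frac{2455}{8 \cdot 64315} - \frac{1108}{1351} = \frac{2455}{8} \cdot \frac{1}{64315} - \frac{1108}{1351} = \frac{491}{102904} - \frac{1108}{1351} = - \frac{113354291}{139023304}$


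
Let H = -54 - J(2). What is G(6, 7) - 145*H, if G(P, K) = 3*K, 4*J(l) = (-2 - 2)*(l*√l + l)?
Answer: 7561 - 290*√2 ≈ 7150.9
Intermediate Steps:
J(l) = -l - l^(3/2) (J(l) = ((-2 - 2)*(l*√l + l))/4 = (-4*(l^(3/2) + l))/4 = (-4*(l + l^(3/2)))/4 = (-4*l - 4*l^(3/2))/4 = -l - l^(3/2))
H = -52 + 2*√2 (H = -54 - (-1*2 - 2^(3/2)) = -54 - (-2 - 2*√2) = -54 + (2 + 2*√2) = -52 + 2*√2 ≈ -49.172)
G(6, 7) - 145*H = 3*7 - 145*(-52 + 2*√2) = 21 + (7540 - 290*√2) = 7561 - 290*√2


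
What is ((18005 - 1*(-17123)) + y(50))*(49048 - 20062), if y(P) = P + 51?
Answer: 1021147794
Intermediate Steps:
y(P) = 51 + P
((18005 - 1*(-17123)) + y(50))*(49048 - 20062) = ((18005 - 1*(-17123)) + (51 + 50))*(49048 - 20062) = ((18005 + 17123) + 101)*28986 = (35128 + 101)*28986 = 35229*28986 = 1021147794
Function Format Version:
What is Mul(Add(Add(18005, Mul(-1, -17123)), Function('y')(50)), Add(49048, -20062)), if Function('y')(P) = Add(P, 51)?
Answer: 1021147794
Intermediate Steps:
Function('y')(P) = Add(51, P)
Mul(Add(Add(18005, Mul(-1, -17123)), Function('y')(50)), Add(49048, -20062)) = Mul(Add(Add(18005, Mul(-1, -17123)), Add(51, 50)), Add(49048, -20062)) = Mul(Add(Add(18005, 17123), 101), 28986) = Mul(Add(35128, 101), 28986) = Mul(35229, 28986) = 1021147794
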